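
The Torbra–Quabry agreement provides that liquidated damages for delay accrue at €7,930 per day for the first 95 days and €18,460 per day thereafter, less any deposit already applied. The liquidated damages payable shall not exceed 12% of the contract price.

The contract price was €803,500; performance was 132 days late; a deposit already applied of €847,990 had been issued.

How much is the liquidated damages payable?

Liquidated damages: €96,420

First 95 days: 95 × €7,930 = €753,350
Remaining days: (132 − 95) × €18,460 = €683,020
Accrued per-day damages: €753,350 + €683,020 = €1,436,370
Less deposit already applied: €1,436,370 − €847,990 = €588,380
Cap: 12% of €803,500 = €96,420
Cap at €96,420: €588,380 exceeds the cap → €96,420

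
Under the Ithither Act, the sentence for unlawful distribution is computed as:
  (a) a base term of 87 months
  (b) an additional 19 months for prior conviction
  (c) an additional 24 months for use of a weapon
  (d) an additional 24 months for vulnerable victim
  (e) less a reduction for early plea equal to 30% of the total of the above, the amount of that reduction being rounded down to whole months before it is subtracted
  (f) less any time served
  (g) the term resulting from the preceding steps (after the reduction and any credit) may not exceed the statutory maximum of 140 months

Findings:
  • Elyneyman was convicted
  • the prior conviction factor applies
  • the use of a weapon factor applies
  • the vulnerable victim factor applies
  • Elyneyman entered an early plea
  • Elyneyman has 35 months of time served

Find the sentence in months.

Prior conviction enhancement: +19 months
Use of a weapon enhancement: +24 months
Vulnerable victim enhancement: +24 months
Adjusted term: 87 months + 19 months + 24 months + 24 months = 154 months
Early plea reduction: 30% of 154 months = 46 months (rounded down)
After reduction: 154 − 46 = 108 months
Less time served: 108 months − 35 months = 73 months
Cap at 140 months: 73 months is within the cap, no reduction.

73 months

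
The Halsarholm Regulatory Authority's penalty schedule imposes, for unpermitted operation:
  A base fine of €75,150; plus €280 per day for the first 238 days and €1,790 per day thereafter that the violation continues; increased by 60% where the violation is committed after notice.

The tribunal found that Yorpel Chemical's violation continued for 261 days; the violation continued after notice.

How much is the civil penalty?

First 238 days: 238 × €280 = €66,640
Remaining days: (261 − 238) × €1,790 = €41,170
Per-day component: €66,640 + €41,170 = €107,810
Base plus per-day: €75,150 + €107,810 = €182,960
Enhancement: 60% of €182,960 = €109,776
Enhanced fine: €182,960 + €109,776 = €292,736

€292,736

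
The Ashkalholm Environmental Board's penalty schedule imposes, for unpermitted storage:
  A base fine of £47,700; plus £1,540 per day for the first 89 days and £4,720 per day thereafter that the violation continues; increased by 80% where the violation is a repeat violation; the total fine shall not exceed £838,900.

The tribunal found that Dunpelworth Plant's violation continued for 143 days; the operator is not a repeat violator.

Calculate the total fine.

Civil penalty: £439,640

First 89 days: 89 × £1,540 = £137,060
Remaining days: (143 − 89) × £4,720 = £254,880
Per-day component: £137,060 + £254,880 = £391,940
Base plus per-day: £47,700 + £391,940 = £439,640
The operator is not a repeat violator: no 80% increase.
Cap at £838,900: £439,640 is within the cap, no reduction.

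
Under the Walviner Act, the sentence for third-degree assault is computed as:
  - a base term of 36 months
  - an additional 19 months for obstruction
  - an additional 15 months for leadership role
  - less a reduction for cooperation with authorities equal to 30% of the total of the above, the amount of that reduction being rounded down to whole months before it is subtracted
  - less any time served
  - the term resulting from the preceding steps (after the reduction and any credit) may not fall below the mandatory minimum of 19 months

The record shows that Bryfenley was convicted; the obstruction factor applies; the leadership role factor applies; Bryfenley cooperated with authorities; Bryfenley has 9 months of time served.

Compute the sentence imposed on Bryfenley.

Obstruction enhancement: +19 months
Leadership role enhancement: +15 months
Adjusted term: 36 months + 19 months + 15 months = 70 months
Cooperation with authorities reduction: 30% of 70 months = 21 months (rounded down)
After reduction: 70 − 21 = 49 months
Less time served: 49 months − 9 months = 40 months
Minimum 19 months: 40 months meets the minimum, no increase.

40 months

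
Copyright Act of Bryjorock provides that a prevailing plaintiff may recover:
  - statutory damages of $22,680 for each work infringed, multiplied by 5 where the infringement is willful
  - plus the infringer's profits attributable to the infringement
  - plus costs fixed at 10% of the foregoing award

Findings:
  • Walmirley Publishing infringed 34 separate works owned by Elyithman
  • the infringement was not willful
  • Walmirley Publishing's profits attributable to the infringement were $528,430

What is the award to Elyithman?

Statutory damages: 34 × $22,680 = $771,120
Infringement not willful: no ×5 enhancement.
Combined award: $771,120 + $528,430 = $1,299,550
Costs: 10% of $1,299,550 = $129,955
Award plus costs: $1,299,550 + $129,955 = $1,429,505

$1,429,505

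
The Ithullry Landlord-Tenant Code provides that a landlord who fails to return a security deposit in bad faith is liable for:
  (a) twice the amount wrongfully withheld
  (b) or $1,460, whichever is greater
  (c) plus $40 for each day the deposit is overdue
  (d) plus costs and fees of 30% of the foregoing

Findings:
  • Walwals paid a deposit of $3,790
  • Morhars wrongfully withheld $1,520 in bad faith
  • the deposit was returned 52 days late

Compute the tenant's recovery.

$6,656

Doubled: 2 × $1,520 = $3,040
Minimum $1,460: $3,040 meets the minimum, no increase.
Late-return penalty: 52 × $40 = $2,080
Damages plus late penalty: $3,040 + $2,080 = $5,120
Costs and fees: 30% of $5,120 = $1,536
Total recovery: $5,120 + $1,536 = $6,656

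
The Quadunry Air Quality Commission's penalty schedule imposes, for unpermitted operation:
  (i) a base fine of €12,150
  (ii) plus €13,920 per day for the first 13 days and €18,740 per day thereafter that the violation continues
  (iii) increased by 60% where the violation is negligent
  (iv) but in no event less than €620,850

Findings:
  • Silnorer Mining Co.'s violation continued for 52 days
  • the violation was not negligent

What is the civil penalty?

€923,970

First 13 days: 13 × €13,920 = €180,960
Remaining days: (52 − 13) × €18,740 = €730,860
Per-day component: €180,960 + €730,860 = €911,820
Base plus per-day: €12,150 + €911,820 = €923,970
The violation was not negligent: no 60% increase.
Minimum €620,850: €923,970 meets the minimum, no increase.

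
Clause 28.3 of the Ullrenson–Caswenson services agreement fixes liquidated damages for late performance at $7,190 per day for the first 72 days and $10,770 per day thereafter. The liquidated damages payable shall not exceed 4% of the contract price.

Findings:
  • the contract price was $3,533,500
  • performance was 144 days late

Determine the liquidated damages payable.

$141,340

First 72 days: 72 × $7,190 = $517,680
Remaining days: (144 − 72) × $10,770 = $775,440
Accrued per-day damages: $517,680 + $775,440 = $1,293,120
Cap: 4% of $3,533,500 = $141,340
Cap at $141,340: $1,293,120 exceeds the cap → $141,340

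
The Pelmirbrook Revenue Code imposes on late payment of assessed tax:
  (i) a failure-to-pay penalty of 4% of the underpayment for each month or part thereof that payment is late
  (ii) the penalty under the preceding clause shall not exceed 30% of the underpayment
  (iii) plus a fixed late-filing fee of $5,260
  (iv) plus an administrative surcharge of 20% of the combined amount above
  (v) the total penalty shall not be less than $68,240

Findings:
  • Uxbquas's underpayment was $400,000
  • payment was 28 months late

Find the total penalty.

Accrued rate: 4% × 28 = 112%, capped at 30% → 30%
Failure-to-pay penalty: 30% of $400,000 = $120,000
Penalty before surcharge: $120,000 + $5,260 = $125,260
Administrative surcharge: 20% of $125,260 = $25,052
Total penalty: $125,260 + $25,052 = $150,312
Minimum $68,240: $150,312 meets the minimum, no increase.

$150,312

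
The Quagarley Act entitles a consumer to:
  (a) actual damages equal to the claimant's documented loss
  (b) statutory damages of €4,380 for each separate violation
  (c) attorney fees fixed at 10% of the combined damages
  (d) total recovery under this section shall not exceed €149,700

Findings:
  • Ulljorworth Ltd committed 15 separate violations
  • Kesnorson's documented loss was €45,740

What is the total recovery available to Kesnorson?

Statutory damages: 15 × €4,380 = €65,700
Combined damages: €45,740 + €65,700 = €111,440
Attorney fees: 10% of €111,440 = €11,144
Total before cap: €111,440 + €11,144 = €122,584
Cap at €149,700: €122,584 is within the cap, no reduction.

€122,584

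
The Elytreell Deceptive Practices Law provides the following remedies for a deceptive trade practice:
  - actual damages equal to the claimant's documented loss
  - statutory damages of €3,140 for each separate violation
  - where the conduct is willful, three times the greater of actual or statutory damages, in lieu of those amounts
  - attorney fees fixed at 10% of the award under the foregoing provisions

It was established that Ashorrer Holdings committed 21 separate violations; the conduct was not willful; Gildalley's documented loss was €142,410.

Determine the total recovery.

Statutory damages: 21 × €3,140 = €65,940
Conduct not willful: the in-lieu enhancement does not apply.
Actual plus statutory damages: €142,410 + €65,940 = €208,350
Attorney fees: 10% of €208,350 = €20,835
Total recovery: €208,350 + €20,835 = €229,185

€229,185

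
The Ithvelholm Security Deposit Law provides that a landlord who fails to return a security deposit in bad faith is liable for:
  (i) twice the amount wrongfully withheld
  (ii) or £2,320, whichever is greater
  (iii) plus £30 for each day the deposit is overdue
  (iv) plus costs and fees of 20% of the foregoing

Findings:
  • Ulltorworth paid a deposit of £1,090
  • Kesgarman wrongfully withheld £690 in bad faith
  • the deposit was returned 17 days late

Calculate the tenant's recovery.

Doubled: 2 × £690 = £1,380
Minimum £2,320: £1,380 is below the minimum → £2,320
Late-return penalty: 17 × £30 = £510
Damages plus late penalty: £2,320 + £510 = £2,830
Costs and fees: 20% of £2,830 = £566
Total recovery: £2,830 + £566 = £3,396

£3,396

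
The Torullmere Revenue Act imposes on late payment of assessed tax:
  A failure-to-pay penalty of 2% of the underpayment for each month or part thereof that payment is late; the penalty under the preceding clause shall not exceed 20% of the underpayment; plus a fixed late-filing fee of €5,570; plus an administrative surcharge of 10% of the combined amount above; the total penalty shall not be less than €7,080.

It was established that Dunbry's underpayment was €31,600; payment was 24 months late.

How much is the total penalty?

Accrued rate: 2% × 24 = 48%, capped at 20% → 20%
Failure-to-pay penalty: 20% of €31,600 = €6,320
Penalty before surcharge: €6,320 + €5,570 = €11,890
Administrative surcharge: 10% of €11,890 = €1,189
Total penalty: €11,890 + €1,189 = €13,079
Minimum €7,080: €13,079 meets the minimum, no increase.

Penalty: €13,079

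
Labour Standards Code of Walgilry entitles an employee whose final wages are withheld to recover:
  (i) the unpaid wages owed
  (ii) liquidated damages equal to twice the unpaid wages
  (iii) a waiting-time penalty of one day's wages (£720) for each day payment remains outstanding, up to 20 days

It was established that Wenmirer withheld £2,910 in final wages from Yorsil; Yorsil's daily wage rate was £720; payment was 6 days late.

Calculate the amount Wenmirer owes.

Doubled: 2 × £2,910 = £5,820
Penalty days: min(6, 20) = 6
Waiting-time penalty: 6 × £720 = £4,320
Total award: £2,910 + £5,820 + £4,320 = £13,050

£13,050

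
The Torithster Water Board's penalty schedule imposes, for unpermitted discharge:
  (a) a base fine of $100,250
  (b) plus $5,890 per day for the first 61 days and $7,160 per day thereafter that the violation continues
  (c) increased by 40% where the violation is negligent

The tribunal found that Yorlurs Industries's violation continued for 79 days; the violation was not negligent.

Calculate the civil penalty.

$588,420

First 61 days: 61 × $5,890 = $359,290
Remaining days: (79 − 61) × $7,160 = $128,880
Per-day component: $359,290 + $128,880 = $488,170
Base plus per-day: $100,250 + $488,170 = $588,420
The violation was not negligent: no 40% increase.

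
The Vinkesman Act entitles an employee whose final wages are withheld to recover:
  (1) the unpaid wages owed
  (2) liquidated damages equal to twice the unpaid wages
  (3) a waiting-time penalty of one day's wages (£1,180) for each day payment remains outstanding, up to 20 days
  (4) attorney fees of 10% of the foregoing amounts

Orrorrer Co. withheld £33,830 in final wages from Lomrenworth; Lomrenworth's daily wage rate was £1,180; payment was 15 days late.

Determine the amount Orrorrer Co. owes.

£131,109

Doubled: 2 × £33,830 = £67,660
Penalty days: min(15, 20) = 15
Waiting-time penalty: 15 × £1,180 = £17,700
Subtotal: £33,830 + £67,660 + £17,700 = £119,190
Attorney fees: 10% of £119,190 = £11,919
Total award: £119,190 + £11,919 = £131,109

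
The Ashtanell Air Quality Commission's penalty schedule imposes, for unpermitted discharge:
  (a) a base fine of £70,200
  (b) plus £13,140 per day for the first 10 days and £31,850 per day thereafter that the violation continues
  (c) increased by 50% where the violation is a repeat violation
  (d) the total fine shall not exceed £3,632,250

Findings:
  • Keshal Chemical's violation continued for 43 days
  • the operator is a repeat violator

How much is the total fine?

£1,878,975

First 10 days: 10 × £13,140 = £131,400
Remaining days: (43 − 10) × £31,850 = £1,051,050
Per-day component: £131,400 + £1,051,050 = £1,182,450
Base plus per-day: £70,200 + £1,182,450 = £1,252,650
Enhancement: 50% of £1,252,650 = £626,325
Enhanced fine: £1,252,650 + £626,325 = £1,878,975
Cap at £3,632,250: £1,878,975 is within the cap, no reduction.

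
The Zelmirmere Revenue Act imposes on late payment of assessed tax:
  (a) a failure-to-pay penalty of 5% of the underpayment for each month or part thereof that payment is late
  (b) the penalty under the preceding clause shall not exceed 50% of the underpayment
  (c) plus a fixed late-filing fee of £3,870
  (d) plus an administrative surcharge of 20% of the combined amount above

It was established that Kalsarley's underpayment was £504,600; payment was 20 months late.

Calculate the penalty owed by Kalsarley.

£307,404

Accrued rate: 5% × 20 = 100%, capped at 50% → 50%
Failure-to-pay penalty: 50% of £504,600 = £252,300
Penalty before surcharge: £252,300 + £3,870 = £256,170
Administrative surcharge: 20% of £256,170 = £51,234
Total penalty: £256,170 + £51,234 = £307,404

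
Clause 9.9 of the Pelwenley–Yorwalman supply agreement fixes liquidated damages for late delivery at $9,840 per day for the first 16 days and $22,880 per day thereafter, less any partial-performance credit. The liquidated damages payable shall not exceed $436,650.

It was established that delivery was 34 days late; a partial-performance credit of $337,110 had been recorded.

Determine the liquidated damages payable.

First 16 days: 16 × $9,840 = $157,440
Remaining days: (34 − 16) × $22,880 = $411,840
Accrued per-day damages: $157,440 + $411,840 = $569,280
Less partial-performance credit: $569,280 − $337,110 = $232,170
Cap at $436,650: $232,170 is within the cap, no reduction.

$232,170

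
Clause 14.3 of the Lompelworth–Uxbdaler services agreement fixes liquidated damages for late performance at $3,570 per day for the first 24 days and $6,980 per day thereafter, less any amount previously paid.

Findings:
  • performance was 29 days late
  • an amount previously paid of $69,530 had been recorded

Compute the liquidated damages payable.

First 24 days: 24 × $3,570 = $85,680
Remaining days: (29 − 24) × $6,980 = $34,900
Accrued per-day damages: $85,680 + $34,900 = $120,580
Less amount previously paid: $120,580 − $69,530 = $51,050

$51,050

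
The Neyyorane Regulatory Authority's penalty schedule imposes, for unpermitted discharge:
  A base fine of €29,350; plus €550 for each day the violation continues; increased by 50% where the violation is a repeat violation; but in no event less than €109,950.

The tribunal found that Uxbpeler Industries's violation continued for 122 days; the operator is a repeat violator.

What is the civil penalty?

Per-day component: 122 × €550 = €67,100
Base plus per-day: €29,350 + €67,100 = €96,450
Enhancement: 50% of €96,450 = €48,225
Enhanced fine: €96,450 + €48,225 = €144,675
Minimum €109,950: €144,675 meets the minimum, no increase.

Civil penalty: €144,675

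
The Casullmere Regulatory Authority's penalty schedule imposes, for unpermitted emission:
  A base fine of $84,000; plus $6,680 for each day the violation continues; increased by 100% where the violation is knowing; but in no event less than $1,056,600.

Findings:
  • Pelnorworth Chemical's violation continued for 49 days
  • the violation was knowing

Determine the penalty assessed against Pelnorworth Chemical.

Civil penalty: $1,056,600

Per-day component: 49 × $6,680 = $327,320
Base plus per-day: $84,000 + $327,320 = $411,320
Enhancement: 100% of $411,320 = $411,320
Enhanced fine: $411,320 + $411,320 = $822,640
Minimum $1,056,600: $822,640 is below the minimum → $1,056,600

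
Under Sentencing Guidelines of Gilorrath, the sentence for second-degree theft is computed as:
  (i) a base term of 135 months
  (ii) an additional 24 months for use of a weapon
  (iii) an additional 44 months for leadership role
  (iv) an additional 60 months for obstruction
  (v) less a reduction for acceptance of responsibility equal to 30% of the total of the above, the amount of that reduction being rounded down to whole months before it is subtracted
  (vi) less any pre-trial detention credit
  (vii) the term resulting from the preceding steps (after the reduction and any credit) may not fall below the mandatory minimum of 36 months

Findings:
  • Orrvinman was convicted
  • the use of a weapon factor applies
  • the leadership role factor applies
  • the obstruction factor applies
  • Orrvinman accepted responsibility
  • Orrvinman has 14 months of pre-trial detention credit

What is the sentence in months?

171 months

Use of a weapon enhancement: +24 months
Leadership role enhancement: +44 months
Obstruction enhancement: +60 months
Adjusted term: 135 months + 24 months + 44 months + 60 months = 263 months
Acceptance of responsibility reduction: 30% of 263 months = 78 months (rounded down)
After reduction: 263 − 78 = 185 months
Less pre-trial detention credit: 185 months − 14 months = 171 months
Minimum 36 months: 171 months meets the minimum, no increase.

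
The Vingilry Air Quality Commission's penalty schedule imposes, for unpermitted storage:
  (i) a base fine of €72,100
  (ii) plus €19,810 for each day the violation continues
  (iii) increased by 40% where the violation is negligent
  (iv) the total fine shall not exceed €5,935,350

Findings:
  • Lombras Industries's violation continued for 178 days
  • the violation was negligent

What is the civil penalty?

Civil penalty: €5,037,592

Per-day component: 178 × €19,810 = €3,526,180
Base plus per-day: €72,100 + €3,526,180 = €3,598,280
Enhancement: 40% of €3,598,280 = €1,439,312
Enhanced fine: €3,598,280 + €1,439,312 = €5,037,592
Cap at €5,935,350: €5,037,592 is within the cap, no reduction.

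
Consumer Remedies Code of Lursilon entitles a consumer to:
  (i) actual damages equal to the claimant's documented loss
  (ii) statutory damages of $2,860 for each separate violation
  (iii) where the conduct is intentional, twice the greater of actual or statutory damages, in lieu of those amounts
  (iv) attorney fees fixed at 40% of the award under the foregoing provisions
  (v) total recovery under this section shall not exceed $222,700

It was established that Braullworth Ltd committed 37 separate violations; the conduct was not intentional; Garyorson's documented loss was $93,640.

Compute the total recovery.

Statutory damages: 37 × $2,860 = $105,820
Conduct not intentional: the in-lieu enhancement does not apply.
Actual plus statutory damages: $93,640 + $105,820 = $199,460
Attorney fees: 40% of $199,460 = $79,784
Total before cap: $199,460 + $79,784 = $279,244
Cap at $222,700: $279,244 exceeds the cap → $222,700

$222,700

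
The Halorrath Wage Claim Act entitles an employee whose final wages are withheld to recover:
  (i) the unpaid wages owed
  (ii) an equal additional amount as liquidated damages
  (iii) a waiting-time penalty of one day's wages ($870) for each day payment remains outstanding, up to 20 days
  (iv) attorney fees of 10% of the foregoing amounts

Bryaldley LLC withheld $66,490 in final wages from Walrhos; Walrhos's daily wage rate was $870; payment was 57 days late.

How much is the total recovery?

Liquidated damages (equal amount): $66,490
Penalty days: min(57, 20) = 20
Waiting-time penalty: 20 × $870 = $17,400
Subtotal: $66,490 + $66,490 + $17,400 = $150,380
Attorney fees: 10% of $150,380 = $15,038
Total award: $150,380 + $15,038 = $165,418

$165,418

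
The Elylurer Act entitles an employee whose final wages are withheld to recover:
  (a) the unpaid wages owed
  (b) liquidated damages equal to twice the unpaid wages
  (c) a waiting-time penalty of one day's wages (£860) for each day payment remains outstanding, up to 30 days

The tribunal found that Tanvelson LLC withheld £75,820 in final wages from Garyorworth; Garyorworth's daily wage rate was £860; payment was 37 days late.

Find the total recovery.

£253,260

Doubled: 2 × £75,820 = £151,640
Penalty days: min(37, 30) = 30
Waiting-time penalty: 30 × £860 = £25,800
Total award: £75,820 + £151,640 + £25,800 = £253,260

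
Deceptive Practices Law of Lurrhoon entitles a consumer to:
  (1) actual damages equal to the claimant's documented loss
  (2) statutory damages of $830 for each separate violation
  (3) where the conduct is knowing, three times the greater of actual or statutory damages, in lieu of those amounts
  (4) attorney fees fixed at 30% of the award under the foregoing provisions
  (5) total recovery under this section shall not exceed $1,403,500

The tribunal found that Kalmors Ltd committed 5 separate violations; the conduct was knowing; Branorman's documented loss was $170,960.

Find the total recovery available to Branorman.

$666,744

Statutory damages: 5 × $830 = $4,150
Greater of actual damages ($170,960) or statutory damages ($4,150): $170,960
Trebled: 3 × $170,960 = $512,880
Attorney fees: 30% of $512,880 = $153,864
Total before cap: $512,880 + $153,864 = $666,744
Cap at $1,403,500: $666,744 is within the cap, no reduction.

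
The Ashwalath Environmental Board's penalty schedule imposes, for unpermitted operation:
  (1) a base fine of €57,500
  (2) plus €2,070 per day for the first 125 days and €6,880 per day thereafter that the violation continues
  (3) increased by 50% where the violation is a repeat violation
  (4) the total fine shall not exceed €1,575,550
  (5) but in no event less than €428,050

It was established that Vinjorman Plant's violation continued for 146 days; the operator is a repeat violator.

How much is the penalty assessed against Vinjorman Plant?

€691,095

First 125 days: 125 × €2,070 = €258,750
Remaining days: (146 − 125) × €6,880 = €144,480
Per-day component: €258,750 + €144,480 = €403,230
Base plus per-day: €57,500 + €403,230 = €460,730
Enhancement: 50% of €460,730 = €230,365
Enhanced fine: €460,730 + €230,365 = €691,095
Cap at €1,575,550: €691,095 is within the cap, no reduction.
Minimum €428,050: €691,095 meets the minimum, no increase.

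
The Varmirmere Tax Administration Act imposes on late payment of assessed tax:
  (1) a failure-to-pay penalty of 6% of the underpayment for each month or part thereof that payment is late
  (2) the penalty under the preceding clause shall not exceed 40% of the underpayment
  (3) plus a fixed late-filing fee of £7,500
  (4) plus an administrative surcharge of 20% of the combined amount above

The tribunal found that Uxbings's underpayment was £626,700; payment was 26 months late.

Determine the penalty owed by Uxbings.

£309,816

Accrued rate: 6% × 26 = 156%, capped at 40% → 40%
Failure-to-pay penalty: 40% of £626,700 = £250,680
Penalty before surcharge: £250,680 + £7,500 = £258,180
Administrative surcharge: 20% of £258,180 = £51,636
Total penalty: £258,180 + £51,636 = £309,816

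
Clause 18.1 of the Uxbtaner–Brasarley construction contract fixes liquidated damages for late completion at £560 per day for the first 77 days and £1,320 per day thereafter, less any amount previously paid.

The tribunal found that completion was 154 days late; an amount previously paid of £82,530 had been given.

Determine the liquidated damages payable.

£62,230

First 77 days: 77 × £560 = £43,120
Remaining days: (154 − 77) × £1,320 = £101,640
Accrued per-day damages: £43,120 + £101,640 = £144,760
Less amount previously paid: £144,760 − £82,530 = £62,230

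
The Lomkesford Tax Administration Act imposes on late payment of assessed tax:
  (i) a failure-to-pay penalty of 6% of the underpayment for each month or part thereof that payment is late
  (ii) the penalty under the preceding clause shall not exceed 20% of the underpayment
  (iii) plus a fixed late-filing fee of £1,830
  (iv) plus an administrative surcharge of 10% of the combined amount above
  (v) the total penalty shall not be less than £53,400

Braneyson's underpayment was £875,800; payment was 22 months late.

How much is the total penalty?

£194,689

Accrued rate: 6% × 22 = 132%, capped at 20% → 20%
Failure-to-pay penalty: 20% of £875,800 = £175,160
Penalty before surcharge: £175,160 + £1,830 = £176,990
Administrative surcharge: 10% of £176,990 = £17,699
Total penalty: £176,990 + £17,699 = £194,689
Minimum £53,400: £194,689 meets the minimum, no increase.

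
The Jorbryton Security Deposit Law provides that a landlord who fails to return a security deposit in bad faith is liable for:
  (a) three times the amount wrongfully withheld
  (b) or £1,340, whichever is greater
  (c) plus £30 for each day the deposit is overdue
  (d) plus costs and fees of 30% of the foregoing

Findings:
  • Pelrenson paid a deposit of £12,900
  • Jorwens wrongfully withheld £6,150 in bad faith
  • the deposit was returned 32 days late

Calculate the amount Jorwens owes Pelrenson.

Trebled: 3 × £6,150 = £18,450
Minimum £1,340: £18,450 meets the minimum, no increase.
Late-return penalty: 32 × £30 = £960
Damages plus late penalty: £18,450 + £960 = £19,410
Costs and fees: 30% of £19,410 = £5,823
Total recovery: £19,410 + £5,823 = £25,233

£25,233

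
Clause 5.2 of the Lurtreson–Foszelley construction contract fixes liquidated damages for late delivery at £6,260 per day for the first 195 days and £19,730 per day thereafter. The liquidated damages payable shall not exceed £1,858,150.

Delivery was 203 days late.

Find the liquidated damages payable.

£1,378,540

First 195 days: 195 × £6,260 = £1,220,700
Remaining days: (203 − 195) × £19,730 = £157,840
Accrued per-day damages: £1,220,700 + £157,840 = £1,378,540
Cap at £1,858,150: £1,378,540 is within the cap, no reduction.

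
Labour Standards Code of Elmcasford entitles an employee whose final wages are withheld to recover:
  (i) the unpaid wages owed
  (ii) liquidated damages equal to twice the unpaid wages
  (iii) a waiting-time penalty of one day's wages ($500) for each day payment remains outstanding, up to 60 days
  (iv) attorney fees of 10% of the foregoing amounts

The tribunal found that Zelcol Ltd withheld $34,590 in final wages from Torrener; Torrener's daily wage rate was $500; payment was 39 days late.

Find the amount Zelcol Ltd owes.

Doubled: 2 × $34,590 = $69,180
Penalty days: min(39, 60) = 39
Waiting-time penalty: 39 × $500 = $19,500
Subtotal: $34,590 + $69,180 + $19,500 = $123,270
Attorney fees: 10% of $123,270 = $12,327
Total award: $123,270 + $12,327 = $135,597

$135,597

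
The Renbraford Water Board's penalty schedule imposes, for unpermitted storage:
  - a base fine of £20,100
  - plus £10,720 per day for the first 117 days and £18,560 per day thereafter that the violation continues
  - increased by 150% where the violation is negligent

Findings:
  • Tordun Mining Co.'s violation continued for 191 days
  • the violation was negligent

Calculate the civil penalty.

£6,619,450

First 117 days: 117 × £10,720 = £1,254,240
Remaining days: (191 − 117) × £18,560 = £1,373,440
Per-day component: £1,254,240 + £1,373,440 = £2,627,680
Base plus per-day: £20,100 + £2,627,680 = £2,647,780
Enhancement: 150% of £2,647,780 = £3,971,670
Enhanced fine: £2,647,780 + £3,971,670 = £6,619,450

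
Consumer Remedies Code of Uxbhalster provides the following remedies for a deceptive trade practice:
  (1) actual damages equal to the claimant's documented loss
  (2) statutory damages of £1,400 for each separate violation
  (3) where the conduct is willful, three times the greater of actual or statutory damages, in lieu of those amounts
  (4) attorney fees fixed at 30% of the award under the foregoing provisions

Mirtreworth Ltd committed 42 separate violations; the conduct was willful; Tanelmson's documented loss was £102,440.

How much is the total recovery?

£399,516

Statutory damages: 42 × £1,400 = £58,800
Greater of actual damages (£102,440) or statutory damages (£58,800): £102,440
Trebled: 3 × £102,440 = £307,320
Attorney fees: 30% of £307,320 = £92,196
Total recovery: £307,320 + £92,196 = £399,516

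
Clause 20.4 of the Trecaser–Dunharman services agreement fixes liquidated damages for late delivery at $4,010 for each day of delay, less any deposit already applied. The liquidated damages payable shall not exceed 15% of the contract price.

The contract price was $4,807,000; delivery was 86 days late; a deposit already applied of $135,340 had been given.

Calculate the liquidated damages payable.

Per-day damages: 86 × $4,010 = $344,860
Less deposit already applied: $344,860 − $135,340 = $209,520
Cap: 15% of $4,807,000 = $721,050
Cap at $721,050: $209,520 is within the cap, no reduction.

$209,520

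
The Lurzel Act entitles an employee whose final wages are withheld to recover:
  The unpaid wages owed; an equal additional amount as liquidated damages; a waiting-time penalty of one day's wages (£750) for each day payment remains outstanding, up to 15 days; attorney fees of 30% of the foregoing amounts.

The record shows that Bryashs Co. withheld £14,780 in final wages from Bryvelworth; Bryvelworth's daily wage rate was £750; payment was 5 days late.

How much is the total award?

Liquidated damages (equal amount): £14,780
Penalty days: min(5, 15) = 5
Waiting-time penalty: 5 × £750 = £3,750
Subtotal: £14,780 + £14,780 + £3,750 = £33,310
Attorney fees: 30% of £33,310 = £9,993
Total award: £33,310 + £9,993 = £43,303

£43,303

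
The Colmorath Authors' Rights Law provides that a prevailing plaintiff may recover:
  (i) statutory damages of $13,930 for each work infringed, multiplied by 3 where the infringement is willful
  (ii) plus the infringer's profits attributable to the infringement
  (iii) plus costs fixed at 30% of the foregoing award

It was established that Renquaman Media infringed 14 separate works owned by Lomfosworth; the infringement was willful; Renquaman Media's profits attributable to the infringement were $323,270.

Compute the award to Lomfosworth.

Statutory damages: 14 × $13,930 = $195,020
Trebled: 3 × $195,020 = $585,060
Combined award: $585,060 + $323,270 = $908,330
Costs: 30% of $908,330 = $272,499
Award plus costs: $908,330 + $272,499 = $1,180,829

$1,180,829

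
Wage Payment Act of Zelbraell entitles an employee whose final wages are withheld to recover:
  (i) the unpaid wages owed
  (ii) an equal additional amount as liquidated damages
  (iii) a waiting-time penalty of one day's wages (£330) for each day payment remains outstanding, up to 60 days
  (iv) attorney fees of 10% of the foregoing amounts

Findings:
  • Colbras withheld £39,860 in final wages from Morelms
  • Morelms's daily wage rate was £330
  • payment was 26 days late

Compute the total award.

Liquidated damages (equal amount): £39,860
Penalty days: min(26, 60) = 26
Waiting-time penalty: 26 × £330 = £8,580
Subtotal: £39,860 + £39,860 + £8,580 = £88,300
Attorney fees: 10% of £88,300 = £8,830
Total award: £88,300 + £8,830 = £97,130

£97,130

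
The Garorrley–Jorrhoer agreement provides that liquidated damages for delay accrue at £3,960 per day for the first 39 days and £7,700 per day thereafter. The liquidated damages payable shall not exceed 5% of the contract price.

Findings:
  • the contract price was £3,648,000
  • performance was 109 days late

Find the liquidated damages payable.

£182,400

First 39 days: 39 × £3,960 = £154,440
Remaining days: (109 − 39) × £7,700 = £539,000
Accrued per-day damages: £154,440 + £539,000 = £693,440
Cap: 5% of £3,648,000 = £182,400
Cap at £182,400: £693,440 exceeds the cap → £182,400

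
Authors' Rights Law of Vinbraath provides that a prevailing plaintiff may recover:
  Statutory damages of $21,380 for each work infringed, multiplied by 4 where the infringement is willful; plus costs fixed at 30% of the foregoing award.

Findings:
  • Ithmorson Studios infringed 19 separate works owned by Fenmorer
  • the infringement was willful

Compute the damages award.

Statutory damages: 19 × $21,380 = $406,220
Multiplied by 4: 4 × $406,220 = $1,624,880
Costs: 30% of $1,624,880 = $487,464
Award plus costs: $1,624,880 + $487,464 = $2,112,344

$2,112,344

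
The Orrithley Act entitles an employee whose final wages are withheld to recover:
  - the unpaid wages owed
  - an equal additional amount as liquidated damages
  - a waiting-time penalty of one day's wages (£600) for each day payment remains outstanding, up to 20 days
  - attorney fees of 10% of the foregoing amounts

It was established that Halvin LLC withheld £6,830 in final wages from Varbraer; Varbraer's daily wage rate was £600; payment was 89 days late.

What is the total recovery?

£28,226

Liquidated damages (equal amount): £6,830
Penalty days: min(89, 20) = 20
Waiting-time penalty: 20 × £600 = £12,000
Subtotal: £6,830 + £6,830 + £12,000 = £25,660
Attorney fees: 10% of £25,660 = £2,566
Total award: £25,660 + £2,566 = £28,226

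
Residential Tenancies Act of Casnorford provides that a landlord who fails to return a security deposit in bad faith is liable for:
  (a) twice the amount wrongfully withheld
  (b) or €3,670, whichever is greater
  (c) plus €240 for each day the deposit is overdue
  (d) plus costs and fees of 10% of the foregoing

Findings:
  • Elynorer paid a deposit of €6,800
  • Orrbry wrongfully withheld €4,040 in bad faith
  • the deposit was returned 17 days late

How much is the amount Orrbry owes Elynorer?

Doubled: 2 × €4,040 = €8,080
Minimum €3,670: €8,080 meets the minimum, no increase.
Late-return penalty: 17 × €240 = €4,080
Damages plus late penalty: €8,080 + €4,080 = €12,160
Costs and fees: 10% of €12,160 = €1,216
Total recovery: €12,160 + €1,216 = €13,376

€13,376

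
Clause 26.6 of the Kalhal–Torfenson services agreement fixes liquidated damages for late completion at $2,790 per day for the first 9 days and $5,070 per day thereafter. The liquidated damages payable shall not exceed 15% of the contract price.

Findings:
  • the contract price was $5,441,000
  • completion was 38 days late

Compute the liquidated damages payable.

$172,140

First 9 days: 9 × $2,790 = $25,110
Remaining days: (38 − 9) × $5,070 = $147,030
Accrued per-day damages: $25,110 + $147,030 = $172,140
Cap: 15% of $5,441,000 = $816,150
Cap at $816,150: $172,140 is within the cap, no reduction.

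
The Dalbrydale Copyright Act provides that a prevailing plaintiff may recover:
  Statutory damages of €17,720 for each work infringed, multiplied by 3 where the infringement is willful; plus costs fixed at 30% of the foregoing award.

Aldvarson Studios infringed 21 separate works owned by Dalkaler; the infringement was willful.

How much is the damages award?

Award: €1,451,268

Statutory damages: 21 × €17,720 = €372,120
Trebled: 3 × €372,120 = €1,116,360
Costs: 30% of €1,116,360 = €334,908
Award plus costs: €1,116,360 + €334,908 = €1,451,268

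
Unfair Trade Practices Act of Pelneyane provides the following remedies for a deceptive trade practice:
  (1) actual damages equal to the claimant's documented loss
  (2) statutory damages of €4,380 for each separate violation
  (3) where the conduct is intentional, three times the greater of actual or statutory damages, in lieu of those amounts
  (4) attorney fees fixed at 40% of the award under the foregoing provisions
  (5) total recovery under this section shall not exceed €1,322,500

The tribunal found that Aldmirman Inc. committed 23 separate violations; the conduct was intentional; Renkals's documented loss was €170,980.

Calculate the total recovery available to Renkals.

Total recovery: €718,116

Statutory damages: 23 × €4,380 = €100,740
Greater of actual damages (€170,980) or statutory damages (€100,740): €170,980
Trebled: 3 × €170,980 = €512,940
Attorney fees: 40% of €512,940 = €205,176
Total before cap: €512,940 + €205,176 = €718,116
Cap at €1,322,500: €718,116 is within the cap, no reduction.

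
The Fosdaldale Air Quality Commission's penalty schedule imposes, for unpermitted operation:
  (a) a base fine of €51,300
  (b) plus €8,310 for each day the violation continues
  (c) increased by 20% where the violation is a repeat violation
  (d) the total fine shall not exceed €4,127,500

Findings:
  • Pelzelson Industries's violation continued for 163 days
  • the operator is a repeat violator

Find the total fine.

Per-day component: 163 × €8,310 = €1,354,530
Base plus per-day: €51,300 + €1,354,530 = €1,405,830
Enhancement: 20% of €1,405,830 = €281,166
Enhanced fine: €1,405,830 + €281,166 = €1,686,996
Cap at €4,127,500: €1,686,996 is within the cap, no reduction.

€1,686,996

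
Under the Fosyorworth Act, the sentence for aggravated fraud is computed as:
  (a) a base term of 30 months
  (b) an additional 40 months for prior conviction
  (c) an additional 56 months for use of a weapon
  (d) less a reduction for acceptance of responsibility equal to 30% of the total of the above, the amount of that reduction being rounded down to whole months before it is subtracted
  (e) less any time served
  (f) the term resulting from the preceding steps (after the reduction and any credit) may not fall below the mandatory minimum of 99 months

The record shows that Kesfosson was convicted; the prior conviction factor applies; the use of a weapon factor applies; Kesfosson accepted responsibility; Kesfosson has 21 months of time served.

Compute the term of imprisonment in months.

Prior conviction enhancement: +40 months
Use of a weapon enhancement: +56 months
Adjusted term: 30 months + 40 months + 56 months = 126 months
Acceptance of responsibility reduction: 30% of 126 months = 37 months (rounded down)
After reduction: 126 − 37 = 89 months
Less time served: 89 months − 21 months = 68 months
Minimum 99 months: 68 months is below the minimum → 99 months

99 months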